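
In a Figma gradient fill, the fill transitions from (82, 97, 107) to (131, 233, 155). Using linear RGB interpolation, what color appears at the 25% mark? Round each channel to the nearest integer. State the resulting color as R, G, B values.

(94, 131, 119)

25% corresponds to t = 0.25.
R = 82 + 0.25 × (131 − 82) = 82 + 0.25 × 49 = 94.25 → 94
G = 97 + 0.25 × (233 − 97) = 97 + 0.25 × 136 = 131 → 131
B = 107 + 0.25 × (155 − 107) = 107 + 0.25 × 48 = 119 → 119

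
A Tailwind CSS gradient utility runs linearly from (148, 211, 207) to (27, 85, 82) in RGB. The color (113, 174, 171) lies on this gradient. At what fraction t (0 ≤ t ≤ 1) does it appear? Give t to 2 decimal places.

Invert the lerp on the G channel (largest span, 126): t = (174 − 211) / (85 − 211) = -37/-126 = 0.29365.
Check on R: (113 − 148)/(27 − 148) = 0.2893 ✓

0.29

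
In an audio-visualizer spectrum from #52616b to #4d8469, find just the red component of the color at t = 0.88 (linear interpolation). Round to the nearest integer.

78

R₁ = 82 (from #52616b), R₂ = 77 (from #4d8469).
R = 82 + 0.88 × (77 − 82) = 77.6 → 78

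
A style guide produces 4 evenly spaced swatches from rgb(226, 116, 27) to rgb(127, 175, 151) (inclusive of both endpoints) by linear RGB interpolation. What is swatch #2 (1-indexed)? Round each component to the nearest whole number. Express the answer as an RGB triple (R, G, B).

With 4 swatches and endpoints inclusive, swatch 2 sits at t = (2 − 1)/(4 − 1) = 1/3 ≈ 0.3333.
R = 226 + 0.3333 × (127 − 226) = 193.003 → 193
G = 116 + 0.3333 × (175 − 116) = 135.665 → 136
B = 27 + 0.3333 × (151 − 27) = 68.329 → 68

(193, 136, 68)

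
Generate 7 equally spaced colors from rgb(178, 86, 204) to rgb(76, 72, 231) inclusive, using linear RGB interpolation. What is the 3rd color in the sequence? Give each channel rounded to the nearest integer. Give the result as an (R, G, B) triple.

With 7 swatches and endpoints inclusive, swatch 3 sits at t = (3 − 1)/(7 − 1) = 2/6 ≈ 0.3333.
R = 178 + 0.3333 × (76 − 178) = 144.003 → 144
G = 86 + 0.3333 × (72 − 86) = 81.334 → 81
B = 204 + 0.3333 × (231 − 204) = 212.999 → 213

(144, 81, 213)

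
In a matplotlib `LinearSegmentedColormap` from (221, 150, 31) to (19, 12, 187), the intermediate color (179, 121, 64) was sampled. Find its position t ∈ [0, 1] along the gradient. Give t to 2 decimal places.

0.21

Invert the lerp on the R channel (largest span, 202): t = (179 − 221) / (19 − 221) = -42/-202 = 0.20792.
Check on G: (121 − 150)/(12 − 150) = 0.2101 ✓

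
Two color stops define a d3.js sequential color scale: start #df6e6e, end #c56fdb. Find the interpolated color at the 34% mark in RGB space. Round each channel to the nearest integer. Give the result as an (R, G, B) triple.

(214, 110, 147)

#df6e6e → (223, 110, 110); #c56fdb → (197, 111, 219).
34% corresponds to t = 0.34.
R = 223 + 0.34 × (197 − 223) = 223 + 0.34 × -26 = 214.16 → 214
G = 110 + 0.34 × (111 − 110) = 110 + 0.34 × 1 = 110.34 → 110
B = 110 + 0.34 × (219 − 110) = 110 + 0.34 × 109 = 147.06 → 147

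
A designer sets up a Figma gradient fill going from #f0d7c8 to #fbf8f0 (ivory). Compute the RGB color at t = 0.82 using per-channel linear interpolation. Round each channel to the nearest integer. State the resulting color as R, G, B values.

#f0d7c8 → (240, 215, 200); #fbf8f0 → (251, 248, 240).
R = 240 + 0.82 × (251 − 240) = 240 + 0.82 × 11 = 249.02 → 249
G = 215 + 0.82 × (248 − 215) = 215 + 0.82 × 33 = 242.06 → 242
B = 200 + 0.82 × (240 − 200) = 200 + 0.82 × 40 = 232.8 → 233

(249, 242, 233)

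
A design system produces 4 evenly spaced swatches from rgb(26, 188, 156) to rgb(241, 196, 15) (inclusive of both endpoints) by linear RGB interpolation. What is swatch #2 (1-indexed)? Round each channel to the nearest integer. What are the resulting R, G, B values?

(98, 191, 109)

With 4 swatches and endpoints inclusive, swatch 2 sits at t = (2 − 1)/(4 − 1) = 1/3 ≈ 0.3333.
R = 26 + 0.3333 × (241 − 26) = 97.659 → 98
G = 188 + 0.3333 × (196 − 188) = 190.666 → 191
B = 156 + 0.3333 × (15 − 156) = 109.005 → 109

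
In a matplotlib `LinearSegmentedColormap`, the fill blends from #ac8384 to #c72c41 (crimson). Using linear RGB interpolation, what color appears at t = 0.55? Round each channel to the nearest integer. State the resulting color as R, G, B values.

#ac8384 → (172, 131, 132); #c72c41 → (199, 44, 65).
R = 172 + 0.55 × (199 − 172) = 172 + 0.55 × 27 = 186.85 → 187
G = 131 + 0.55 × (44 − 131) = 131 + 0.55 × -87 = 83.15 → 83
B = 132 + 0.55 × (65 − 132) = 132 + 0.55 × -67 = 95.15 → 95
So the blended color is (187, 83, 95), about #bb535f.

(187, 83, 95)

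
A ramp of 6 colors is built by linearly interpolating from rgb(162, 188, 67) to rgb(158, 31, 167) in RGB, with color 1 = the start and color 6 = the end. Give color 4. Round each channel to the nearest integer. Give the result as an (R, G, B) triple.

With 6 swatches and endpoints inclusive, swatch 4 sits at t = (4 − 1)/(6 − 1) = 3/5 ≈ 0.6.
R = 162 + 0.6 × (158 − 162) = 159.6 → 160
G = 188 + 0.6 × (31 − 188) = 93.8 → 94
B = 67 + 0.6 × (167 − 67) = 127 → 127

(160, 94, 127)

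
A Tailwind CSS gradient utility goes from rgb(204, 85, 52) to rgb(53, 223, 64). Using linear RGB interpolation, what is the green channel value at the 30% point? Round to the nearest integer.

G = 85 + 0.3 × (223 − 85) = 126.4 → 126

126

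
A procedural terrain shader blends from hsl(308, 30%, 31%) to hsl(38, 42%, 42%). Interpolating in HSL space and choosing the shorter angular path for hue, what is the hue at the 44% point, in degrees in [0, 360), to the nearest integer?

Hue: 38 − 308 = -270°, but |-270| > 180 so the shorter arc goes the other way: Δh = -270 + 360 = 90°.
H = 308 + 0.44 × (90) = 347.6 → 348°

348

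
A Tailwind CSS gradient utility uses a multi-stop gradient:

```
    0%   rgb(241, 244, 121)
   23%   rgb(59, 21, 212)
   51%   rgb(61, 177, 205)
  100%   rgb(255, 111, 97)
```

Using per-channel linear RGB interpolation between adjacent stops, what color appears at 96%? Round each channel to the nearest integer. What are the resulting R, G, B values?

(239, 116, 106)

96% lies between the 51% and 100% stops, so the local fraction is t = (96 − 51)/(100 − 51) = 45/49 ≈ 0.9184.
R = 61 + 0.9184 × (255 − 61) = 239.17 → 239
G = 177 + 0.9184 × (111 − 177) = 116.386 → 116
B = 205 + 0.9184 × (97 − 205) = 105.813 → 106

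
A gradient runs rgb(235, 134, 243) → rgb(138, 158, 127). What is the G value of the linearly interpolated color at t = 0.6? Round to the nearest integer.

G = 134 + 0.6 × (158 − 134) = 148.4 → 148

148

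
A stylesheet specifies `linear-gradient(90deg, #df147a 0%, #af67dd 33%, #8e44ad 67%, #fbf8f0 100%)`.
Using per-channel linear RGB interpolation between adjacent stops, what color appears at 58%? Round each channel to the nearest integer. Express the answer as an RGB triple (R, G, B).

58% lies between the 33% and 67% stops, so the local fraction is t = (58 − 33)/(67 − 33) = 25/34 ≈ 0.7353.
#af67dd → (175, 103, 221); #8e44ad → (142, 68, 173).
R = 175 + 0.7353 × (142 − 175) = 150.735 → 151
G = 103 + 0.7353 × (68 − 103) = 77.264 → 77
B = 221 + 0.7353 × (173 − 221) = 185.706 → 186

(151, 77, 186)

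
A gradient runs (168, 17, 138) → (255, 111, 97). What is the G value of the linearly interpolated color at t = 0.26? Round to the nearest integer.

41

G = 17 + 0.26 × (111 − 17) = 41.44 → 41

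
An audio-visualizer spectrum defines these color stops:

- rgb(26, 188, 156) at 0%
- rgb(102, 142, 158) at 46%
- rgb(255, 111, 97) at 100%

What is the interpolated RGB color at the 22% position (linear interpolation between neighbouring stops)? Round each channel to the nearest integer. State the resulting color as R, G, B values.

(62, 166, 157)

22% lies between the 0% and 46% stops, so the local fraction is t = (22 − 0)/(46 − 0) = 22/46 ≈ 0.4783.
R = 26 + 0.4783 × (102 − 26) = 62.351 → 62
G = 188 + 0.4783 × (142 − 188) = 165.998 → 166
B = 156 + 0.4783 × (158 − 156) = 156.957 → 157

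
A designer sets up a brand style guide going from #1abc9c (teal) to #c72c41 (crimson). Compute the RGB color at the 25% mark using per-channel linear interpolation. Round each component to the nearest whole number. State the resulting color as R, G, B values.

#1abc9c → (26, 188, 156); #c72c41 → (199, 44, 65).
25% corresponds to t = 0.25.
R = 26 + 0.25 × (199 − 26) = 26 + 0.25 × 173 = 69.25 → 69
G = 188 + 0.25 × (44 − 188) = 188 + 0.25 × -144 = 152 → 152
B = 156 + 0.25 × (65 − 156) = 156 + 0.25 × -91 = 133.25 → 133
So the blended color is (69, 152, 133), about #459885.

(69, 152, 133)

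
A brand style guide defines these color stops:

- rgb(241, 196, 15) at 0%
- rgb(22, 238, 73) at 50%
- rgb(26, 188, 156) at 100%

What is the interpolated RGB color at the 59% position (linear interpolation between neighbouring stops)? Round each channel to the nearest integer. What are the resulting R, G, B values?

(23, 229, 88)

59% lies between the 50% and 100% stops, so the local fraction is t = (59 − 50)/(100 − 50) = 9/50 ≈ 0.18.
R = 22 + 0.18 × (26 − 22) = 22.72 → 23
G = 238 + 0.18 × (188 − 238) = 229 → 229
B = 73 + 0.18 × (156 − 73) = 87.94 → 88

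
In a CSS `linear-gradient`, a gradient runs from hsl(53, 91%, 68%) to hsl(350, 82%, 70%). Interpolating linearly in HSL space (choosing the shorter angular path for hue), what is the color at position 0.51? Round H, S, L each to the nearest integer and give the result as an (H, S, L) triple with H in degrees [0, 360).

(21, 86, 69)

Hue: 350 − 53 = 297°, but |297| > 180 so the shorter arc goes the other way: Δh = 297 − 360 = -63°.
H = 53 + 0.51 × (-63) = 20.87 → 21°
S = 91 + 0.51 × (82 − 91) = 86.41 → 86%
L = 68 + 0.51 × (70 − 68) = 69.02 → 69%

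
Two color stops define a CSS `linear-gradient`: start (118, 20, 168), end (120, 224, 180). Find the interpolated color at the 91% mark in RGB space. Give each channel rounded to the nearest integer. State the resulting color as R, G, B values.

(120, 206, 179)

91% corresponds to t = 0.91.
R = 118 + 0.91 × (120 − 118) = 118 + 0.91 × 2 = 119.82 → 120
G = 20 + 0.91 × (224 − 20) = 20 + 0.91 × 204 = 205.64 → 206
B = 168 + 0.91 × (180 − 168) = 168 + 0.91 × 12 = 178.92 → 179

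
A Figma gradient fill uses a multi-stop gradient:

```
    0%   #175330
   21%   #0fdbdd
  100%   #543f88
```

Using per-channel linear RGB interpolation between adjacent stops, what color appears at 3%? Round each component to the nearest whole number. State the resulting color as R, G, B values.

3% lies between the 0% and 21% stops, so the local fraction is t = (3 − 0)/(21 − 0) = 3/21 ≈ 0.1429.
#175330 → (23, 83, 48); #0fdbdd → (15, 219, 221).
R = 23 + 0.1429 × (15 − 23) = 21.857 → 22
G = 83 + 0.1429 × (219 − 83) = 102.434 → 102
B = 48 + 0.1429 × (221 − 48) = 72.722 → 73

(22, 102, 73)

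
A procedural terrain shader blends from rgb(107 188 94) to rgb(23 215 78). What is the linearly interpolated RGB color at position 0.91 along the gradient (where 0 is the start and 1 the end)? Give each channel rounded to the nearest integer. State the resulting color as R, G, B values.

(31, 213, 79)

R = 107 + 0.91 × (23 − 107) = 107 + 0.91 × -84 = 30.56 → 31
G = 188 + 0.91 × (215 − 188) = 188 + 0.91 × 27 = 212.57 → 213
B = 94 + 0.91 × (78 − 94) = 94 + 0.91 × -16 = 79.44 → 79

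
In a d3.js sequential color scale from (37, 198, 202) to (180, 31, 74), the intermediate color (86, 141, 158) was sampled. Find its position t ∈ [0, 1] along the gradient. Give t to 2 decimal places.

Invert the lerp on the G channel (largest span, 167): t = (141 − 198) / (31 − 198) = -57/-167 = 0.34132.
Check on R: (86 − 37)/(180 − 37) = 0.3427 ✓

0.34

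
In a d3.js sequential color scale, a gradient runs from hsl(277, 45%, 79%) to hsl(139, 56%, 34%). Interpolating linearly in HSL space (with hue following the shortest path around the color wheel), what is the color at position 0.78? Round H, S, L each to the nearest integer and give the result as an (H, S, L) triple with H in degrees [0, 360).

Hue arc: Δh = 139 − 277 = -138° (|Δh| ≤ 180, already the shorter path).
H = 277 + 0.78 × (-138) = 169.36 → 169°
S = 45 + 0.78 × (56 − 45) = 53.58 → 54%
L = 79 + 0.78 × (34 − 79) = 43.9 → 44%

(169, 54, 44)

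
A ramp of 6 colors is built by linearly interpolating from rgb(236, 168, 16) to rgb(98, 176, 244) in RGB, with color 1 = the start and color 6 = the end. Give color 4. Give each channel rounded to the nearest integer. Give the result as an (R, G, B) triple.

(153, 173, 153)

With 6 swatches and endpoints inclusive, swatch 4 sits at t = (4 − 1)/(6 − 1) = 3/5 ≈ 0.6.
R = 236 + 0.6 × (98 − 236) = 153.2 → 153
G = 168 + 0.6 × (176 − 168) = 172.8 → 173
B = 16 + 0.6 × (244 − 16) = 152.8 → 153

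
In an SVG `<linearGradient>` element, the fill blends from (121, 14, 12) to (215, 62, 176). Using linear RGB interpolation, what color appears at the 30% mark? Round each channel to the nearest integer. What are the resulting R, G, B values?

(149, 28, 61)

30% corresponds to t = 0.3.
R = 121 + 0.3 × (215 − 121) = 121 + 0.3 × 94 = 149.2 → 149
G = 14 + 0.3 × (62 − 14) = 14 + 0.3 × 48 = 28.4 → 28
B = 12 + 0.3 × (176 − 12) = 12 + 0.3 × 164 = 61.2 → 61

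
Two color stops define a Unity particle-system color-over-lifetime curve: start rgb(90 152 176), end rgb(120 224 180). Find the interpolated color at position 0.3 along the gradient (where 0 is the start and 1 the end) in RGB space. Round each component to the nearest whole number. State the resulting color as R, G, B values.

R = 90 + 0.3 × (120 − 90) = 90 + 0.3 × 30 = 99 → 99
G = 152 + 0.3 × (224 − 152) = 152 + 0.3 × 72 = 173.6 → 174
B = 176 + 0.3 × (180 − 176) = 176 + 0.3 × 4 = 177.2 → 177
So the blended color is (99, 174, 177), about #63aeb1.

(99, 174, 177)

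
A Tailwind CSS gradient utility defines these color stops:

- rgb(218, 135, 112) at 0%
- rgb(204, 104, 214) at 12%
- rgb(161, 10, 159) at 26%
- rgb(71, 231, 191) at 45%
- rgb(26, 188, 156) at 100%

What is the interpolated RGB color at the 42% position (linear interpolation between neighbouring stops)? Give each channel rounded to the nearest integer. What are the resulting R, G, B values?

(85, 196, 186)

42% lies between the 26% and 45% stops, so the local fraction is t = (42 − 26)/(45 − 26) = 16/19 ≈ 0.8421.
R = 161 + 0.8421 × (71 − 161) = 85.211 → 85
G = 10 + 0.8421 × (231 − 10) = 196.104 → 196
B = 159 + 0.8421 × (191 − 159) = 185.947 → 186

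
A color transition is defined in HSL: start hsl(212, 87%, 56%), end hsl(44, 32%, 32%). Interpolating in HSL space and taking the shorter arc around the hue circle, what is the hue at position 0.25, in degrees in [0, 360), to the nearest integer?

170

Hue arc: Δh = 44 − 212 = -168° (|Δh| ≤ 180, already the shorter path).
H = 212 + 0.25 × (-168) = 170 → 170°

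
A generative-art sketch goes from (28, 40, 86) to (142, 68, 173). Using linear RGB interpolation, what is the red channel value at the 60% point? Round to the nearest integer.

R = 28 + 0.6 × (142 − 28) = 96.4 → 96

96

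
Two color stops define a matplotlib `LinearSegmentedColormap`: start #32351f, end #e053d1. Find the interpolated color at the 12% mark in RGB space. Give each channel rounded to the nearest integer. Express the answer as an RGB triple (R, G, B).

#32351f → (50, 53, 31); #e053d1 → (224, 83, 209).
12% corresponds to t = 0.12.
R = 50 + 0.12 × (224 − 50) = 50 + 0.12 × 174 = 70.88 → 71
G = 53 + 0.12 × (83 − 53) = 53 + 0.12 × 30 = 56.6 → 57
B = 31 + 0.12 × (209 − 31) = 31 + 0.12 × 178 = 52.36 → 52

(71, 57, 52)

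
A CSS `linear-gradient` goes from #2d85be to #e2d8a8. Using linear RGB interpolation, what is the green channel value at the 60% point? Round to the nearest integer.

183

G₁ = 133 (from #2d85be), G₂ = 216 (from #e2d8a8).
G = 133 + 0.6 × (216 − 133) = 182.8 → 183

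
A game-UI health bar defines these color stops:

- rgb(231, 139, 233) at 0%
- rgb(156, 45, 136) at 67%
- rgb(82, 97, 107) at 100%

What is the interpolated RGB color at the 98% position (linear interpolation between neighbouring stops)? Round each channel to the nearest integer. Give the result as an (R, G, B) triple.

98% lies between the 67% and 100% stops, so the local fraction is t = (98 − 67)/(100 − 67) = 31/33 ≈ 0.9394.
R = 156 + 0.9394 × (82 − 156) = 86.484 → 86
G = 45 + 0.9394 × (97 − 45) = 93.849 → 94
B = 136 + 0.9394 × (107 − 136) = 108.757 → 109

(86, 94, 109)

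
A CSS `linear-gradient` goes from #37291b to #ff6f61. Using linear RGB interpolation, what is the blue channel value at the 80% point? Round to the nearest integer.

B₁ = 27 (from #37291b), B₂ = 97 (from #ff6f61).
B = 27 + 0.8 × (97 − 27) = 83 → 83

83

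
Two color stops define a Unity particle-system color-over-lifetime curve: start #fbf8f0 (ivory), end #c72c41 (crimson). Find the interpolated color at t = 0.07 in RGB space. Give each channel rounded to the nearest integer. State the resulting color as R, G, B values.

(247, 234, 228)

#fbf8f0 → (251, 248, 240); #c72c41 → (199, 44, 65).
R = 251 + 0.07 × (199 − 251) = 251 + 0.07 × -52 = 247.36 → 247
G = 248 + 0.07 × (44 − 248) = 248 + 0.07 × -204 = 233.72 → 234
B = 240 + 0.07 × (65 − 240) = 240 + 0.07 × -175 = 227.75 → 228
So the blended color is (247, 234, 228), about #f7eae4.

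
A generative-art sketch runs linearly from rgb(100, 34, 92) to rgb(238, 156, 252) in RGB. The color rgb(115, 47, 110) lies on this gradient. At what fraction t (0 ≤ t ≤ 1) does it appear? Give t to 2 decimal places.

0.11

Invert the lerp on the B channel (largest span, 160): t = (110 − 92) / (252 − 92) = 18/160 = 0.1125.
Check on R: (115 − 100)/(238 − 100) = 0.1087 ✓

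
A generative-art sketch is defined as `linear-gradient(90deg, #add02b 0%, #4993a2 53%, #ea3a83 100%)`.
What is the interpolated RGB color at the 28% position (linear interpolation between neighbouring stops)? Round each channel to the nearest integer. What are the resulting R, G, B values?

28% lies between the 0% and 53% stops, so the local fraction is t = (28 − 0)/(53 − 0) = 28/53 ≈ 0.5283.
#add02b → (173, 208, 43); #4993a2 → (73, 147, 162).
R = 173 + 0.5283 × (73 − 173) = 120.17 → 120
G = 208 + 0.5283 × (147 − 208) = 175.774 → 176
B = 43 + 0.5283 × (162 − 43) = 105.868 → 106

(120, 176, 106)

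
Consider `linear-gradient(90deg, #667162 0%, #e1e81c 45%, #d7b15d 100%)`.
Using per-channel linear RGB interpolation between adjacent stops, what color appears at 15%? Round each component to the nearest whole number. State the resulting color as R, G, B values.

(143, 153, 75)

15% lies between the 0% and 45% stops, so the local fraction is t = (15 − 0)/(45 − 0) = 15/45 ≈ 0.3333.
#667162 → (102, 113, 98); #e1e81c → (225, 232, 28).
R = 102 + 0.3333 × (225 − 102) = 142.996 → 143
G = 113 + 0.3333 × (232 − 113) = 152.663 → 153
B = 98 + 0.3333 × (28 − 98) = 74.669 → 75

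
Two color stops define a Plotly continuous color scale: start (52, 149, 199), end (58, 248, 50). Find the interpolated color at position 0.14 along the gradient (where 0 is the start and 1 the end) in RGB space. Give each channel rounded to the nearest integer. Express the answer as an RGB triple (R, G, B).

R = 52 + 0.14 × (58 − 52) = 52 + 0.14 × 6 = 52.84 → 53
G = 149 + 0.14 × (248 − 149) = 149 + 0.14 × 99 = 162.86 → 163
B = 199 + 0.14 × (50 − 199) = 199 + 0.14 × -149 = 178.14 → 178

(53, 163, 178)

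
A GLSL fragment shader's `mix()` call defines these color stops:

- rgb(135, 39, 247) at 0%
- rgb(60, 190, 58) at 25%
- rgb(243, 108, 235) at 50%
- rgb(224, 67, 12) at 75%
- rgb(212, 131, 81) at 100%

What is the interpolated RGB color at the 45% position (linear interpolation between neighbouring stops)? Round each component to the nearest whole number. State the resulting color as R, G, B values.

45% lies between the 25% and 50% stops, so the local fraction is t = (45 − 25)/(50 − 25) = 20/25 ≈ 0.8.
R = 60 + 0.8 × (243 − 60) = 206.4 → 206
G = 190 + 0.8 × (108 − 190) = 124.4 → 124
B = 58 + 0.8 × (235 − 58) = 199.6 → 200

(206, 124, 200)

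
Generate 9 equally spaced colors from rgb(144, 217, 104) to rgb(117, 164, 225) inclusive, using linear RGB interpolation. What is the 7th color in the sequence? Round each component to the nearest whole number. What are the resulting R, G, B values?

With 9 swatches and endpoints inclusive, swatch 7 sits at t = (7 − 1)/(9 − 1) = 6/8 ≈ 0.75.
R = 144 + 0.75 × (117 − 144) = 123.75 → 124
G = 217 + 0.75 × (164 − 217) = 177.25 → 177
B = 104 + 0.75 × (225 − 104) = 194.75 → 195

(124, 177, 195)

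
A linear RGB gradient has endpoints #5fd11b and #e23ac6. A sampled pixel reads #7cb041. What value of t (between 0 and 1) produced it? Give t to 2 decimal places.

0.22

Invert the lerp on the B channel (largest span, 171): t = (65 − 27) / (198 − 27) = 38/171 = 0.22222.
Check on R: (124 − 95)/(226 − 95) = 0.2214 ✓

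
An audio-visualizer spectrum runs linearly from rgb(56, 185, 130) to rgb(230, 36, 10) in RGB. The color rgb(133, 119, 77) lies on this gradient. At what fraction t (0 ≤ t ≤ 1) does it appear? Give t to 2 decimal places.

Invert the lerp on the R channel (largest span, 174): t = (133 − 56) / (230 − 56) = 77/174 = 0.44253.
Check on G: (119 − 185)/(36 − 185) = 0.443 ✓

0.44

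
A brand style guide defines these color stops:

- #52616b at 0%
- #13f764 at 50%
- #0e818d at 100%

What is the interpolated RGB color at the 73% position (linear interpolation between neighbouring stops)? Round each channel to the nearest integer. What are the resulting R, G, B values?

73% lies between the 50% and 100% stops, so the local fraction is t = (73 − 50)/(100 − 50) = 23/50 ≈ 0.46.
#13f764 → (19, 247, 100); #0e818d → (14, 129, 141).
R = 19 + 0.46 × (14 − 19) = 16.7 → 17
G = 247 + 0.46 × (129 − 247) = 192.72 → 193
B = 100 + 0.46 × (141 − 100) = 118.86 → 119

(17, 193, 119)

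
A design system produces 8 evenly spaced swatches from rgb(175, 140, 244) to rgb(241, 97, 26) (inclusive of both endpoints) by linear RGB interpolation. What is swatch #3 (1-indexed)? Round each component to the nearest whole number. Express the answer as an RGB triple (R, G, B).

With 8 swatches and endpoints inclusive, swatch 3 sits at t = (3 − 1)/(8 − 1) = 2/7 ≈ 0.2857.
R = 175 + 0.2857 × (241 − 175) = 193.856 → 194
G = 140 + 0.2857 × (97 − 140) = 127.715 → 128
B = 244 + 0.2857 × (26 − 244) = 181.717 → 182

(194, 128, 182)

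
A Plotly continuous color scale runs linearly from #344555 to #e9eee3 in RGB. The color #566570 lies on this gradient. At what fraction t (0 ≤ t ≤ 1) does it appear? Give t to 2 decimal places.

Invert the lerp on the R channel (largest span, 181): t = (86 − 52) / (233 − 52) = 34/181 = 0.18785.
Check on G: (101 − 69)/(238 − 69) = 0.1893 ✓

0.19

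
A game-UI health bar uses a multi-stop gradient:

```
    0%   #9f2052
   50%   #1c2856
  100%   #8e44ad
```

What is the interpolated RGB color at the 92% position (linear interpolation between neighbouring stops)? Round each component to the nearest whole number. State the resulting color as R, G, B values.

(124, 64, 159)

92% lies between the 50% and 100% stops, so the local fraction is t = (92 − 50)/(100 − 50) = 42/50 ≈ 0.84.
#1c2856 → (28, 40, 86); #8e44ad → (142, 68, 173).
R = 28 + 0.84 × (142 − 28) = 123.76 → 124
G = 40 + 0.84 × (68 − 40) = 63.52 → 64
B = 86 + 0.84 × (173 − 86) = 159.08 → 159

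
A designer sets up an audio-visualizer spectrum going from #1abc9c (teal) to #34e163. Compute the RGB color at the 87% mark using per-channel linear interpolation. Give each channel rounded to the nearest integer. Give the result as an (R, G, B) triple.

#1abc9c → (26, 188, 156); #34e163 → (52, 225, 99).
87% corresponds to t = 0.87.
R = 26 + 0.87 × (52 − 26) = 26 + 0.87 × 26 = 48.62 → 49
G = 188 + 0.87 × (225 − 188) = 188 + 0.87 × 37 = 220.19 → 220
B = 156 + 0.87 × (99 − 156) = 156 + 0.87 × -57 = 106.41 → 106
So the blended color is (49, 220, 106), about #31dc6a.

(49, 220, 106)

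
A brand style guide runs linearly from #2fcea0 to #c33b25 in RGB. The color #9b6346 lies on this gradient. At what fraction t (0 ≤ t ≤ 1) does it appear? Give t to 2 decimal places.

0.73

Invert the lerp on the R channel (largest span, 148): t = (155 − 47) / (195 − 47) = 108/148 = 0.72973.
Check on G: (99 − 206)/(59 − 206) = 0.7279 ✓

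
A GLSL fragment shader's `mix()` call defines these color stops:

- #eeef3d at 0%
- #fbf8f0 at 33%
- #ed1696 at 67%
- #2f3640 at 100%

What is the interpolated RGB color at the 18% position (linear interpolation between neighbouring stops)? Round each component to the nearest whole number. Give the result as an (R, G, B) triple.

18% lies between the 0% and 33% stops, so the local fraction is t = (18 − 0)/(33 − 0) = 18/33 ≈ 0.5455.
#eeef3d → (238, 239, 61); #fbf8f0 → (251, 248, 240).
R = 238 + 0.5455 × (251 − 238) = 245.091 → 245
G = 239 + 0.5455 × (248 − 239) = 243.91 → 244
B = 61 + 0.5455 × (240 − 61) = 158.644 → 159

(245, 244, 159)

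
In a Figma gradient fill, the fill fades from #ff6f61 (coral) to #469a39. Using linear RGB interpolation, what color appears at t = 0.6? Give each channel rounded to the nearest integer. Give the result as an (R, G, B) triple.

#ff6f61 → (255, 111, 97); #469a39 → (70, 154, 57).
R = 255 + 0.6 × (70 − 255) = 255 + 0.6 × -185 = 144 → 144
G = 111 + 0.6 × (154 − 111) = 111 + 0.6 × 43 = 136.8 → 137
B = 97 + 0.6 × (57 − 97) = 97 + 0.6 × -40 = 73 → 73
So the blended color is (144, 137, 73), about #908949.

(144, 137, 73)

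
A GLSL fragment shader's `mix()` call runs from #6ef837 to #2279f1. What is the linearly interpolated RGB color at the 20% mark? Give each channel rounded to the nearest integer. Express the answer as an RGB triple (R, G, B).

#6ef837 → (110, 248, 55); #2279f1 → (34, 121, 241).
20% corresponds to t = 0.2.
R = 110 + 0.2 × (34 − 110) = 110 + 0.2 × -76 = 94.8 → 95
G = 248 + 0.2 × (121 − 248) = 248 + 0.2 × -127 = 222.6 → 223
B = 55 + 0.2 × (241 − 55) = 55 + 0.2 × 186 = 92.2 → 92
So the blended color is (95, 223, 92), about #5fdf5c.

(95, 223, 92)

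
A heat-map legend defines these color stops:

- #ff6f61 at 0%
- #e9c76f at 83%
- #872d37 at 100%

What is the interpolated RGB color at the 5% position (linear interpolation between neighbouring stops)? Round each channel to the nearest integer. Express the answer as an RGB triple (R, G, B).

(254, 116, 98)

5% lies between the 0% and 83% stops, so the local fraction is t = (5 − 0)/(83 − 0) = 5/83 ≈ 0.0602.
#ff6f61 → (255, 111, 97); #e9c76f → (233, 199, 111).
R = 255 + 0.0602 × (233 − 255) = 253.676 → 254
G = 111 + 0.0602 × (199 − 111) = 116.298 → 116
B = 97 + 0.0602 × (111 − 97) = 97.843 → 98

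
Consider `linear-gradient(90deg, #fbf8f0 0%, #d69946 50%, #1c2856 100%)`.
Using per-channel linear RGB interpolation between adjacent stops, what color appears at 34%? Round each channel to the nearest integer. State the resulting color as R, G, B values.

(226, 183, 124)

34% lies between the 0% and 50% stops, so the local fraction is t = (34 − 0)/(50 − 0) = 34/50 ≈ 0.68.
#fbf8f0 → (251, 248, 240); #d69946 → (214, 153, 70).
R = 251 + 0.68 × (214 − 251) = 225.84 → 226
G = 248 + 0.68 × (153 − 248) = 183.4 → 183
B = 240 + 0.68 × (70 − 240) = 124.4 → 124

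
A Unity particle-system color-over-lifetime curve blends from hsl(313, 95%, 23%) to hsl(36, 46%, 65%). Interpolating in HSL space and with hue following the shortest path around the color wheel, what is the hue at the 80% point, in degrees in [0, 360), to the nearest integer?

Hue: 36 − 313 = -277°, but |-277| > 180 so the shorter arc goes the other way: Δh = -277 + 360 = 83°.
H = 313 + 0.8 × (83) = 379.4 → 379 → 379 mod 360 = 19°

19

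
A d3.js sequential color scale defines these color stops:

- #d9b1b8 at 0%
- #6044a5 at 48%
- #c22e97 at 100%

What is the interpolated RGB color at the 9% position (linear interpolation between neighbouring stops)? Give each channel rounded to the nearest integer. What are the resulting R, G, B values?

9% lies between the 0% and 48% stops, so the local fraction is t = (9 − 0)/(48 − 0) = 9/48 ≈ 0.1875.
#d9b1b8 → (217, 177, 184); #6044a5 → (96, 68, 165).
R = 217 + 0.1875 × (96 − 217) = 194.312 → 194
G = 177 + 0.1875 × (68 − 177) = 156.562 → 157
B = 184 + 0.1875 × (165 − 184) = 180.438 → 180

(194, 157, 180)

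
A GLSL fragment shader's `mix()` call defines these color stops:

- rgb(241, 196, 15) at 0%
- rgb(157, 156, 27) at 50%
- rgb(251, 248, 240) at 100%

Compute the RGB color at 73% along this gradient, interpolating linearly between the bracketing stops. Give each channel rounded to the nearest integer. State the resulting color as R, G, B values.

(200, 198, 125)

73% lies between the 50% and 100% stops, so the local fraction is t = (73 − 50)/(100 − 50) = 23/50 ≈ 0.46.
R = 157 + 0.46 × (251 − 157) = 200.24 → 200
G = 156 + 0.46 × (248 − 156) = 198.32 → 198
B = 27 + 0.46 × (240 − 27) = 124.98 → 125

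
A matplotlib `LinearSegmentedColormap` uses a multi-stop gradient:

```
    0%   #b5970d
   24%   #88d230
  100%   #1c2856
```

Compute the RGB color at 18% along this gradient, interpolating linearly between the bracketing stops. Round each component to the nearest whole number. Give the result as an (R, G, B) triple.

18% lies between the 0% and 24% stops, so the local fraction is t = (18 − 0)/(24 − 0) = 18/24 ≈ 0.75.
#b5970d → (181, 151, 13); #88d230 → (136, 210, 48).
R = 181 + 0.75 × (136 − 181) = 147.25 → 147
G = 151 + 0.75 × (210 − 151) = 195.25 → 195
B = 13 + 0.75 × (48 − 13) = 39.25 → 39

(147, 195, 39)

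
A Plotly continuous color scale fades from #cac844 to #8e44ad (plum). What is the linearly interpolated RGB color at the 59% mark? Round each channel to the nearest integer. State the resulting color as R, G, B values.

(167, 122, 130)

#cac844 → (202, 200, 68); #8e44ad → (142, 68, 173).
59% corresponds to t = 0.59.
R = 202 + 0.59 × (142 − 202) = 202 + 0.59 × -60 = 166.6 → 167
G = 200 + 0.59 × (68 − 200) = 200 + 0.59 × -132 = 122.12 → 122
B = 68 + 0.59 × (173 − 68) = 68 + 0.59 × 105 = 129.95 → 130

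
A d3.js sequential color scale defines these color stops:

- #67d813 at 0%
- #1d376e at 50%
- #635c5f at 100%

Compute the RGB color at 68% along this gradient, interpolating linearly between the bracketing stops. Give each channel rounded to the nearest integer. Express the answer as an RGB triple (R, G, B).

(54, 68, 105)

68% lies between the 50% and 100% stops, so the local fraction is t = (68 − 50)/(100 − 50) = 18/50 ≈ 0.36.
#1d376e → (29, 55, 110); #635c5f → (99, 92, 95).
R = 29 + 0.36 × (99 − 29) = 54.2 → 54
G = 55 + 0.36 × (92 − 55) = 68.32 → 68
B = 110 + 0.36 × (95 − 110) = 104.6 → 105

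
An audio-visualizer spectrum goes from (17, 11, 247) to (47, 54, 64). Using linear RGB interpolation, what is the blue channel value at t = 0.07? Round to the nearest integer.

B = 247 + 0.07 × (64 − 247) = 234.19 → 234

234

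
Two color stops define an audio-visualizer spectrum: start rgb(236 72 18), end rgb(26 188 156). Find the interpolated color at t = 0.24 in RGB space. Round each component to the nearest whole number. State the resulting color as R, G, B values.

(186, 100, 51)

R = 236 + 0.24 × (26 − 236) = 236 + 0.24 × -210 = 185.6 → 186
G = 72 + 0.24 × (188 − 72) = 72 + 0.24 × 116 = 99.84 → 100
B = 18 + 0.24 × (156 − 18) = 18 + 0.24 × 138 = 51.12 → 51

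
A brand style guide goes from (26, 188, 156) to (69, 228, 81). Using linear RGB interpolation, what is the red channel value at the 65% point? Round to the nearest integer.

R = 26 + 0.65 × (69 − 26) = 53.95 → 54

54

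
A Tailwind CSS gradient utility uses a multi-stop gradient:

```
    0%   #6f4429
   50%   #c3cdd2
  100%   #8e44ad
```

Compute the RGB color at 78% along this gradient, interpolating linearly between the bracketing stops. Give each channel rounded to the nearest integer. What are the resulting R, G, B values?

78% lies between the 50% and 100% stops, so the local fraction is t = (78 − 50)/(100 − 50) = 28/50 ≈ 0.56.
#c3cdd2 → (195, 205, 210); #8e44ad → (142, 68, 173).
R = 195 + 0.56 × (142 − 195) = 165.32 → 165
G = 205 + 0.56 × (68 − 205) = 128.28 → 128
B = 210 + 0.56 × (173 − 210) = 189.28 → 189

(165, 128, 189)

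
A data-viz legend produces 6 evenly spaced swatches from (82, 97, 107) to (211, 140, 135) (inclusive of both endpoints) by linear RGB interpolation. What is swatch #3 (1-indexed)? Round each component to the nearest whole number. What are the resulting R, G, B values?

With 6 swatches and endpoints inclusive, swatch 3 sits at t = (3 − 1)/(6 − 1) = 2/5 ≈ 0.4.
R = 82 + 0.4 × (211 − 82) = 133.6 → 134
G = 97 + 0.4 × (140 − 97) = 114.2 → 114
B = 107 + 0.4 × (135 − 107) = 118.2 → 118

(134, 114, 118)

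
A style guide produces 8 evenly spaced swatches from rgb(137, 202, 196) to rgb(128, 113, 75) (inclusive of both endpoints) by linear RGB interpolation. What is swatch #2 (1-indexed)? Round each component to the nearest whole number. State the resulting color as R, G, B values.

With 8 swatches and endpoints inclusive, swatch 2 sits at t = (2 − 1)/(8 − 1) = 1/7 ≈ 0.1429.
R = 137 + 0.1429 × (128 − 137) = 135.714 → 136
G = 202 + 0.1429 × (113 − 202) = 189.282 → 189
B = 196 + 0.1429 × (75 − 196) = 178.709 → 179

(136, 189, 179)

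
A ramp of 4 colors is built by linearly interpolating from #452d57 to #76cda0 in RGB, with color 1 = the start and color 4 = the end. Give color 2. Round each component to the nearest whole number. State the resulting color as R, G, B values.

With 4 swatches and endpoints inclusive, swatch 2 sits at t = (2 − 1)/(4 − 1) = 1/3 ≈ 0.3333.
#452d57 → (69, 45, 87); #76cda0 → (118, 205, 160).
R = 69 + 0.3333 × (118 − 69) = 85.332 → 85
G = 45 + 0.3333 × (205 − 45) = 98.328 → 98
B = 87 + 0.3333 × (160 − 87) = 111.331 → 111

(85, 98, 111)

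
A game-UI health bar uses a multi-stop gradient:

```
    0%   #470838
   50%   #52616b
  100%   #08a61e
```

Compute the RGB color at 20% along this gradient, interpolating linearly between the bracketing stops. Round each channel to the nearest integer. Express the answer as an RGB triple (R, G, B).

(75, 44, 76)

20% lies between the 0% and 50% stops, so the local fraction is t = (20 − 0)/(50 − 0) = 20/50 ≈ 0.4.
#470838 → (71, 8, 56); #52616b → (82, 97, 107).
R = 71 + 0.4 × (82 − 71) = 75.4 → 75
G = 8 + 0.4 × (97 − 8) = 43.6 → 44
B = 56 + 0.4 × (107 − 56) = 76.4 → 76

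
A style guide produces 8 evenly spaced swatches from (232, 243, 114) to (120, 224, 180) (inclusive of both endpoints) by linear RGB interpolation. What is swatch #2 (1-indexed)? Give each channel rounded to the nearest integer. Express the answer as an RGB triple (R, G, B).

With 8 swatches and endpoints inclusive, swatch 2 sits at t = (2 − 1)/(8 − 1) = 1/7 ≈ 0.1429.
R = 232 + 0.1429 × (120 − 232) = 215.995 → 216
G = 243 + 0.1429 × (224 − 243) = 240.285 → 240
B = 114 + 0.1429 × (180 − 114) = 123.431 → 123

(216, 240, 123)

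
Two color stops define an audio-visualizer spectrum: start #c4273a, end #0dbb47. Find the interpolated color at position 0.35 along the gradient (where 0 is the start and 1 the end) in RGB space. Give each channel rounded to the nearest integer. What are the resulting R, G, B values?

#c4273a → (196, 39, 58); #0dbb47 → (13, 187, 71).
R = 196 + 0.35 × (13 − 196) = 196 + 0.35 × -183 = 131.95 → 132
G = 39 + 0.35 × (187 − 39) = 39 + 0.35 × 148 = 90.8 → 91
B = 58 + 0.35 × (71 − 58) = 58 + 0.35 × 13 = 62.55 → 63

(132, 91, 63)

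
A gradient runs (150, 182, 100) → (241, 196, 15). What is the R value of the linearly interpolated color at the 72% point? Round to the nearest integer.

R = 150 + 0.72 × (241 − 150) = 215.52 → 216

216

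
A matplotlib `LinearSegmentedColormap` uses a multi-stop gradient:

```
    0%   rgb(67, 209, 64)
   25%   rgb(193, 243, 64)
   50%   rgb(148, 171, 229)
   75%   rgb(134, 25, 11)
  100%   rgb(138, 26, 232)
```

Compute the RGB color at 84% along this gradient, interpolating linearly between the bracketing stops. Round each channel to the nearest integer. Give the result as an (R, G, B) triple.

84% lies between the 75% and 100% stops, so the local fraction is t = (84 − 75)/(100 − 75) = 9/25 ≈ 0.36.
R = 134 + 0.36 × (138 − 134) = 135.44 → 135
G = 25 + 0.36 × (26 − 25) = 25.36 → 25
B = 11 + 0.36 × (232 − 11) = 90.56 → 91

(135, 25, 91)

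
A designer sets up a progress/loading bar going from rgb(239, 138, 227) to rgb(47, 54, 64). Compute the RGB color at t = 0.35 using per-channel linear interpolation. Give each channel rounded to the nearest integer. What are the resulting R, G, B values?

R = 239 + 0.35 × (47 − 239) = 239 + 0.35 × -192 = 171.8 → 172
G = 138 + 0.35 × (54 − 138) = 138 + 0.35 × -84 = 108.6 → 109
B = 227 + 0.35 × (64 − 227) = 227 + 0.35 × -163 = 169.95 → 170

(172, 109, 170)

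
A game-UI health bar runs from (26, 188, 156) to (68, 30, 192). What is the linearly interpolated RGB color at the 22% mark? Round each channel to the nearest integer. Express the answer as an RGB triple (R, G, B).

22% corresponds to t = 0.22.
R = 26 + 0.22 × (68 − 26) = 26 + 0.22 × 42 = 35.24 → 35
G = 188 + 0.22 × (30 − 188) = 188 + 0.22 × -158 = 153.24 → 153
B = 156 + 0.22 × (192 − 156) = 156 + 0.22 × 36 = 163.92 → 164

(35, 153, 164)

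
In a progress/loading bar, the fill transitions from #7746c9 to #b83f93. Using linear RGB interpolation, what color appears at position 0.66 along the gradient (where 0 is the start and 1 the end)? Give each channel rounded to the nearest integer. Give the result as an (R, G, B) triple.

#7746c9 → (119, 70, 201); #b83f93 → (184, 63, 147).
R = 119 + 0.66 × (184 − 119) = 119 + 0.66 × 65 = 161.9 → 162
G = 70 + 0.66 × (63 − 70) = 70 + 0.66 × -7 = 65.38 → 65
B = 201 + 0.66 × (147 − 201) = 201 + 0.66 × -54 = 165.36 → 165

(162, 65, 165)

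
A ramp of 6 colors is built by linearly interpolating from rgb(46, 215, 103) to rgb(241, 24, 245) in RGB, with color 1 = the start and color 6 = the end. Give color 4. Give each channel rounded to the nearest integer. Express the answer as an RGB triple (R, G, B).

With 6 swatches and endpoints inclusive, swatch 4 sits at t = (4 − 1)/(6 − 1) = 3/5 ≈ 0.6.
R = 46 + 0.6 × (241 − 46) = 163 → 163
G = 215 + 0.6 × (24 − 215) = 100.4 → 100
B = 103 + 0.6 × (245 − 103) = 188.2 → 188

(163, 100, 188)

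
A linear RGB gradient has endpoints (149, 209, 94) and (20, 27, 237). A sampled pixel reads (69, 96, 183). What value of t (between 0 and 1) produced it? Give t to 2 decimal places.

0.62

Invert the lerp on the G channel (largest span, 182): t = (96 − 209) / (27 − 209) = -113/-182 = 0.62088.
Check on R: (69 − 149)/(20 − 149) = 0.6202 ✓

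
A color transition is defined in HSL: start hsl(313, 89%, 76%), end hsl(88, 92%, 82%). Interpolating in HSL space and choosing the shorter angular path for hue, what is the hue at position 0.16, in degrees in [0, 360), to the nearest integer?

Hue: 88 − 313 = -225°, but |-225| > 180 so the shorter arc goes the other way: Δh = -225 + 360 = 135°.
H = 313 + 0.16 × (135) = 334.6 → 335°

335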